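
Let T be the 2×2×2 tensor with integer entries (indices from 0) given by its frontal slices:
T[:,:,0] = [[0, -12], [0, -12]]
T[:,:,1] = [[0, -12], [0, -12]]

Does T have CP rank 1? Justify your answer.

The mode-1 fibre T[:,1,0] = [-12, -12] gives a = (1, 1) (primitive direction); the mode-2 fibre T[0,:,0] = [0, -12] gives b = (0, 1); then c[k] = T[0,1,k] / (a[0]·b[1]) = [-12, -12] / 1 = (-12, -12).
Expanding (1, 1) ∘ (0, 1) ∘ (-12, -12) reproduces all 8 entries of T, so T = (1, 1) ∘ (0, 1) ∘ (-12, -12) and rank(T) ≤ 1.
Equivalently every frontal slice T[:,:,k] is c[k] times the rank-1 matrix (1, 1) ∘ (0, 1). So T has rank 1 (it is nonzero).

Yes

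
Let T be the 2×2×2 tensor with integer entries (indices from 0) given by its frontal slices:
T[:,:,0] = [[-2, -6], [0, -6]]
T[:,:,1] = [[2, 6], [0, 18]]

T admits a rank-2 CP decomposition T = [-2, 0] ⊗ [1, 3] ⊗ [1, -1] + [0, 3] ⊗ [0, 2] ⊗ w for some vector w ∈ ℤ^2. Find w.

Subtract the known terms from T to get the rank-1 residual R = [0, 3] ⊗ [0, 2] ⊗ w, so R[i,j,k] = a[i]·b[j]·w[k]. Pick indices with nonzero a[1]·b[1] = (3)·(2) = 6. Only the fibre through (1,1,·) is needed: R[1,1,:] = T[1,1,:] − Σₗ aₗ[1]bₗ[1]cₗ = [-6, 18] − (0)·(3)·[1, -1] = [-6, 18]. Then w[k] = R[1,1,k] / 6 for each k, giving w = [-6, 18] / 6 = [-1, 3].

w = [-1, 3]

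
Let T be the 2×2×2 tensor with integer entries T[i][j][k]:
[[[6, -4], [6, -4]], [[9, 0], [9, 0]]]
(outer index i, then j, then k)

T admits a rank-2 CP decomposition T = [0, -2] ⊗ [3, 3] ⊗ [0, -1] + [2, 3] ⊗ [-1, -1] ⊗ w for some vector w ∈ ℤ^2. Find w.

Subtract the known terms from T to get the rank-1 residual R = [2, 3] ⊗ [-1, -1] ⊗ w, so R[i,j,k] = a[i]·b[j]·w[k]. Pick indices with nonzero a[0]·b[0] = (2)·(-1) = -2. Only the fibre through (0,0,·) is needed: R[0,0,:] = T[0,0,:] − Σₗ aₗ[0]bₗ[0]cₗ = [6, -4] − (0)·(3)·[0, -1] = [6, -4]. Then w[k] = R[0,0,k] / -2 for each k, giving w = [6, -4] / -2 = [-3, 2].

w = [-3, 2]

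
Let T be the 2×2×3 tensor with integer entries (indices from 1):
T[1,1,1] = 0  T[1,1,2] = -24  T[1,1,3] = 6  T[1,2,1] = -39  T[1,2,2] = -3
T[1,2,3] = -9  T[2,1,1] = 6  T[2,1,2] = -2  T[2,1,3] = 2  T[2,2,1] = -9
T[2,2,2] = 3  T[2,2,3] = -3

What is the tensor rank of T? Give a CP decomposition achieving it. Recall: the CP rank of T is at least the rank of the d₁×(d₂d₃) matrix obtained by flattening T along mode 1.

rank(T) = 2

Lower bound: the mode-2 unfolding of T (rows indexed by j, columns by (i,k) = (1,1), (1,2), (1,3), (2,1), (2,2), (2,3)) is [[0, -24, 6, 6, -2, 2], [-39, -3, -9, -9, 3, -3]].
There the 2×2 minor on rows j ∈ {1, 2}, columns (i,k) ∈ {(1,1), (1,2)} is det [[0, -24], [-39, -3]] = -936 ≠ 0, so this unfolding has rank ≥ 2; CP rank is at least every unfolding rank, so rank(T) ≥ 2. (Flattening ranks never certify an upper bound on CP rank; for that we must actually write T with 2 rank-1 terms.)
Upper bound — finding two terms. Write S_k = T[:,:,k] for the frontal slices: S₁ = [[0, -39], [6, -9]], S₂ = [[-24, -3], [-2, 3]], S₃ = [[6, -9], [2, -3]].
If T = a₁ (x) b₁ (x) c₁ + a₂ (x) b₂ (x) c₂ then each S_k = c₁[k]·a₁b₁ᵀ + c₂[k]·a₂b₂ᵀ. S₁ and S₂ are linearly independent, so a₁b₁ᵀ and a₂b₂ᵀ must span the same plane of matrices: they are the rank-1 matrices of the form x·S₁ + y·S₂.
det(x·S₁ + y·S₂) is 234·x² + 156·xy − 78·y² = 78·(3·x − y)(x + y), vanishing at (x:y) = (1:3) and (1:-1).
M₁ = S₁ + 3·S₂ = [[-72, -48], [0, 0]] = (-24)·(1, 0)(3, 2)ᵀ and M₂ = S₁ − S₂ = [[24, -36], [8, -12]] = 4·(3, 1)(2, -3)ᵀ, so take a₁ = (1, 0), b₁ = (3, 2), a₂ = (3, 1), b₂ = (2, -3).
Each slice is an integer combination of E₁ = a₁b₁ᵀ and E₂ = a₂b₂ᵀ: S₁ = −6·E₁ + 3·E₂, S₂ = −6·E₁ − E₂, S₃ = E₂; reading off coefficients, c₁ = (-6, -6, 0) and c₂ = (3, -1, 1).
Hence T = (1, 0) (x) (3, 2) (x) (-6, -6, 0) + (3, 1) (x) (2, -3) (x) (3, -1, 1), so rank(T) ≤ 2.
These bounds meet, so rank(T) = 2.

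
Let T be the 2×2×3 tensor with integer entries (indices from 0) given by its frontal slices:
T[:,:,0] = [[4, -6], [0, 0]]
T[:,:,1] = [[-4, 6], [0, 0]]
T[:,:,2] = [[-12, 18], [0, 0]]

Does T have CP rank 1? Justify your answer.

Yes

The mode-1 fibre T[:,0,0] = [4, 0] gives a = [1, 0] (primitive direction); the mode-2 fibre T[0,:,0] = [4, -6] gives b = [2, -3]; then c[k] = T[0,0,k] / (a[0]·b[0]) = [4, -4, -12] / 2 = [2, -2, -6].
Expanding [1, 0] ⊗ [2, -3] ⊗ [2, -2, -6] reproduces all 12 entries of T, so T = [1, 0] ⊗ [2, -3] ⊗ [2, -2, -6] and rank(T) ≤ 1.
Equivalently every frontal slice T[:,:,k] is c[k] times the rank-1 matrix [1, 0] ⊗ [2, -3]. So T has rank 1 (it is nonzero).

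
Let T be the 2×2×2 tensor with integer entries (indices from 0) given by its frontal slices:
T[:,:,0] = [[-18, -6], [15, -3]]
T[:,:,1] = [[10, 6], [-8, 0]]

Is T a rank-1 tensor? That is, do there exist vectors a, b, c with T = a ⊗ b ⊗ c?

No

The mode-2 unfolding of T (rows indexed by j, columns by (i,k) = (0,0), (0,1), (1,0), (1,1)) is [[-18, 10, 15, -8], [-6, 6, -3, 0]].
There the 2×2 minor on rows j ∈ {0, 1}, columns (i,k) ∈ {(0,0), (0,1)} is det [[-18, 10], [-6, 6]] = -48 ≠ 0, so this unfolding has rank ≥ 2; CP rank is at least every unfolding rank, so rank(T) ≥ 2.
In particular rank(T) ≥ 2 > 1, so T is not rank-1.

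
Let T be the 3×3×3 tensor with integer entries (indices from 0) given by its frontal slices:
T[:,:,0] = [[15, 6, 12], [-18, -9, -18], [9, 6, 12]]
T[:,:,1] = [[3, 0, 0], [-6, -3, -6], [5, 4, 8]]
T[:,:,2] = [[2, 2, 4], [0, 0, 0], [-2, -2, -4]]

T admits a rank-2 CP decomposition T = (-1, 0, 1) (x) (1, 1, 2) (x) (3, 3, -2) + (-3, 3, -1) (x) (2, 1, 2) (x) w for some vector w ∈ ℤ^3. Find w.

w = (-3, -1, 0)

Subtract the known terms from T to get the rank-1 residual R = (-3, 3, -1) (x) (2, 1, 2) (x) w, so R[i,j,k] = a[i]·b[j]·w[k]. Pick indices with nonzero a[0]·b[0] = (-3)·(2) = -6. Only the fibre through (0,0,·) is needed: R[0,0,:] = T[0,0,:] − Σₗ aₗ[0]bₗ[0]cₗ = [15, 3, 2] − (-1)·(1)·(3, 3, -2) = [18, 6, 0]. Then w[k] = R[0,0,k] / -6 for each k, giving w = [18, 6, 0] / -6 = (-3, -1, 0).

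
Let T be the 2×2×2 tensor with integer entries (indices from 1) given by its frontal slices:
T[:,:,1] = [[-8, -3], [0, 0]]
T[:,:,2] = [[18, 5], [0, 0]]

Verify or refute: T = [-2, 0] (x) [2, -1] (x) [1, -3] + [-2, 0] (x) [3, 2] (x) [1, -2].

Reconstruct entry (1,1,1) from the claimed factors: Σₗ aₗ[1]bₗ[1]cₗ[1] = (-2)·(2)·(1) + (-2)·(3)·(1) = -10, but T[1,1,1] = -8. The claim is false.

No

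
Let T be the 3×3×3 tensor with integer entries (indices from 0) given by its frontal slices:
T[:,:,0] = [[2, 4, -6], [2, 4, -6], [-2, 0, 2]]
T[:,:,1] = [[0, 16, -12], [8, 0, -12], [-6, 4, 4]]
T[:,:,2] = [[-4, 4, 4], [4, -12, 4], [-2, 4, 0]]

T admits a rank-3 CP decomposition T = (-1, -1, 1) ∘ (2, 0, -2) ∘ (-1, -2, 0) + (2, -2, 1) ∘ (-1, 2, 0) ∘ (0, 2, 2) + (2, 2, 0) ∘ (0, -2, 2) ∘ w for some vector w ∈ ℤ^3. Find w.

w = (-1, -2, 1)

Subtract the known terms from T to get the rank-1 residual R = (2, 2, 0) ∘ (0, -2, 2) ∘ w, so R[i,j,k] = a[i]·b[j]·w[k]. Pick indices with nonzero a[0]·b[1] = (2)·(-2) = -4. Only the fibre through (0,1,·) is needed: R[0,1,:] = T[0,1,:] − Σₗ aₗ[0]bₗ[1]cₗ = [4, 16, 4] − (-1)·(0)·(-1, -2, 0) − (2)·(2)·(0, 2, 2) = [4, 8, -4]. Then w[k] = R[0,1,k] / -4 for each k, giving w = [4, 8, -4] / -4 = (-1, -2, 1).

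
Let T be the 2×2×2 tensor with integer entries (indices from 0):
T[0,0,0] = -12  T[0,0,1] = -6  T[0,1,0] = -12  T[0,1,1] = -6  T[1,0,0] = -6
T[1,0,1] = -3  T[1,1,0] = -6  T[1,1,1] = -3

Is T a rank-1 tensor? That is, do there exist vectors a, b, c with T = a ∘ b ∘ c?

If T = a ∘ b ∘ c then every fibre of T is a multiple of the corresponding factor, so read the factors off the fibres through the nonzero entry T[0,0,0] = -12.
The mode-1 fibre T[:,0,0] = [-12, -6] gives a = [2, 1] (primitive direction); the mode-2 fibre T[0,:,0] = [-12, -12] gives b = [1, 1]; then c[k] = T[0,0,k] / (a[0]·b[0]) = [-12, -6] / 2 = [-6, -3].
Expanding [2, 1] ∘ [1, 1] ∘ [-6, -3] reproduces all 8 entries of T, so T = [2, 1] ∘ [1, 1] ∘ [-6, -3] and rank(T) ≤ 1.
Equivalently every frontal slice T[:,:,k] is c[k] times the rank-1 matrix [2, 1] ∘ [1, 1]. So T has rank 1 (it is nonzero).

Yes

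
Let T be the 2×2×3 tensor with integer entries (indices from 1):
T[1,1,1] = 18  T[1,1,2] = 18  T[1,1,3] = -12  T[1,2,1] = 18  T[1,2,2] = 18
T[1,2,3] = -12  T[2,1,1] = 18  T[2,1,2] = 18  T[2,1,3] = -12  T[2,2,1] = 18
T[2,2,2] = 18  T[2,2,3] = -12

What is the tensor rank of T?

1

Lower bound: T ≠ 0 (e.g. T[1,1,1] = 18), so rank(T) ≥ 1.
Upper bound: if T = a ⊗ b ⊗ c then every fibre of T is a multiple of the corresponding factor, so read the factors off the fibres through the nonzero entry T[1,1,1] = 18.
The mode-1 fibre T[:,1,1] = [18, 18] gives a = [1, 1] (primitive direction); the mode-2 fibre T[1,:,1] = [18, 18] gives b = [1, 1]; then c[k] = T[1,1,k] / (a[1]·b[1]) = [18, 18, -12] / 1 = [18, 18, -12].
Expanding [1, 1] ⊗ [1, 1] ⊗ [18, 18, -12] reproduces all 12 entries of T, so T = [1, 1] ⊗ [1, 1] ⊗ [18, 18, -12] and rank(T) ≤ 1.
These bounds meet, so rank(T) = 1.
Check entry T[1,2,3] = -12: (1)·(1)·(-12) = -12.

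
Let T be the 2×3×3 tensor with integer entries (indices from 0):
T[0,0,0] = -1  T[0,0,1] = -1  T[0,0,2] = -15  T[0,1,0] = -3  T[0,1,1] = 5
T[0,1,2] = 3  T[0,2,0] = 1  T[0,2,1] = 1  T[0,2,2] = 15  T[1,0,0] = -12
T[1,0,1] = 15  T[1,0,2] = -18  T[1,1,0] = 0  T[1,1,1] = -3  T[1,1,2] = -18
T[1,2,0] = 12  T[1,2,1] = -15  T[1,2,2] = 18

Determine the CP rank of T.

Lower bound: the mode-1 unfolding of T (rows indexed by i, columns by (j,k) = (0,0), (0,1), (0,2), (1,0), (1,1), (1,2), (2,0), (2,1), (2,2)) is [[-1, -1, -15, -3, 5, 3, 1, 1, 15], [-12, 15, -18, 0, -3, -18, 12, -15, 18]].
There the 2×2 minor on rows i ∈ {0, 1}, columns (j,k) ∈ {(0,0), (0,1)} is det [[-1, -1], [-12, 15]] = -27 ≠ 0, so this unfolding has rank ≥ 2; CP rank is at least every unfolding rank, so rank(T) ≥ 2. (Flattening ranks never certify an upper bound on CP rank; for that we must actually write T with 2 rank-1 terms.)
Upper bound — finding two terms. Write S_k = T[:,:,k] for the frontal slices: S₀ = [[-1, -3, 1], [-12, 0, 12]], S₁ = [[-1, 5, 1], [15, -3, -15]], S₂ = [[-15, 3, 15], [-18, -18, 18]].
If T = a₁ ⊗ b₁ ⊗ c₁ + a₂ ⊗ b₂ ⊗ c₂ then each S_k = c₁[k]·a₁b₁ᵀ + c₂[k]·a₂b₂ᵀ. S₀ and S₁ are linearly independent, so a₁b₁ᵀ and a₂b₂ᵀ must span the same plane of matrices: they are the rank-1 matrices of the form x·S₀ + y·S₁.
The 2×2 minor of x·S₀ + y·S₁ on rows {0,1}, columns {0,1} is −36·x² + 108·xy − 72·y² = (-36)·(x − 2·y)(x − y), vanishing at (x:y) = (2:1) and (1:1).
M₁ = 2·S₀ + S₁ = [[-3, -1, 3], [-9, -3, 9]] = −[1, 3][3, 1, -3]ᵀ and M₂ = S₀ + S₁ = [[-2, 2, 2], [3, -3, -3]] = −[2, -3][1, -1, -1]ᵀ, so take a₁ = [1, 3], b₁ = [3, 1, -3], a₂ = [2, -3], b₂ = [1, -1, -1].
Each slice is an integer combination of E₁ = a₁b₁ᵀ and E₂ = a₂b₂ᵀ: S₀ = −E₁ + E₂, S₁ = E₁ − 2·E₂, S₂ = −3·E₁ − 3·E₂; reading off coefficients, c₁ = [-1, 1, -3] and c₂ = [1, -2, -3].
Hence T = [1, 3] ⊗ [3, 1, -3] ⊗ [-1, 1, -3] + [2, -3] ⊗ [1, -1, -1] ⊗ [1, -2, -3], so rank(T) ≤ 2.
These bounds meet, so rank(T) = 2.

2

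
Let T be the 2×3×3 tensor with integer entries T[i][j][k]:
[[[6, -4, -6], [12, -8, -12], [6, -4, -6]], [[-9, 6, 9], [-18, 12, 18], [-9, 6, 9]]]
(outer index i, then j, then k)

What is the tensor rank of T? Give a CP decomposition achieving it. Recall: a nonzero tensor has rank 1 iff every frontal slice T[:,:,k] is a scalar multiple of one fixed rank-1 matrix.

rank(T) = 1

Lower bound: T ≠ 0 (e.g. T[0,0,0] = 6), so rank(T) ≥ 1.
Upper bound: the mode-1 fibre T[:,0,0] = [6, -9] gives a = [2, -3] (primitive direction); the mode-2 fibre T[0,:,0] = [6, 12, 6] gives b = [1, 2, 1]; then c[k] = T[0,0,k] / (a[0]·b[0]) = [6, -4, -6] / 2 = [3, -2, -3].
Expanding [2, -3] ⊗ [1, 2, 1] ⊗ [3, -2, -3] reproduces all 18 entries of T, so T = [2, -3] ⊗ [1, 2, 1] ⊗ [3, -2, -3] and rank(T) ≤ 1.
These bounds meet, so rank(T) = 1.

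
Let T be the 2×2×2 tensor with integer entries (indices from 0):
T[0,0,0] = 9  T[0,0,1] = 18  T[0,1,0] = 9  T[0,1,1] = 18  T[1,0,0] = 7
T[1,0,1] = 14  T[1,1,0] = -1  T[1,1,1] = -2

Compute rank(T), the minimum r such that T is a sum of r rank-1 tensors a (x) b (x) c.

Lower bound: the mode-1 unfolding of T (rows indexed by i, columns by (j,k) = (0,0), (0,1), (1,0), (1,1)) is [[9, 18, 9, 18], [7, 14, -1, -2]].
There the 2×2 minor on rows i ∈ {0, 1}, columns (j,k) ∈ {(0,0), (1,0)} is det [[9, 9], [7, -1]] = -72 ≠ 0, so this unfolding has rank ≥ 2; CP rank is at least every unfolding rank, so rank(T) ≥ 2. (Flattening ranks never certify an upper bound on CP rank; for that we must actually write T with 2 rank-1 terms.)
Upper bound — finding two terms. Every mode-3 slice of T is a multiple of one matrix: T[:,:,k] = c[k]·M with c = [1, 2] and M = [[9, 9], [7, -1]] (rows indexed by i, columns by j). So it suffices to write M as a sum of two rank-1 matrices.
Splitting M by its rows (i = 0, 1), M = [1, 0][9, 9]ᵀ + [0, 1][7, -1]ᵀ.
Hence T = [1, 0] (x) [9, 9] (x) [1, 2] + [0, 1] (x) [7, -1] (x) [1, 2], so rank(T) ≤ 2.
These bounds meet, so rank(T) = 2.

2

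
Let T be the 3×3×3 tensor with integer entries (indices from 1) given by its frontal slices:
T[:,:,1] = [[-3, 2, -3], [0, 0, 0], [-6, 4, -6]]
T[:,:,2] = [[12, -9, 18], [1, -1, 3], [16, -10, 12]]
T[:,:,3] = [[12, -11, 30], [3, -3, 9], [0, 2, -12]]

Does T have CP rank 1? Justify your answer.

No

The mode-3 unfolding of T (rows indexed by k, columns by (i,j) = (1,1), (1,2), (1,3), (2,1), (2,2), (2,3), (3,1), (3,2), (3,3)) is [[-3, 2, -3, 0, 0, 0, -6, 4, -6], [12, -9, 18, 1, -1, 3, 16, -10, 12], [12, -11, 30, 3, -3, 9, 0, 2, -12]].
There the 2×2 minor on rows k ∈ {1, 2}, columns (i,j) ∈ {(1,1), (1,2)} is det [[-3, 2], [12, -9]] = 3 ≠ 0, so this unfolding has rank ≥ 2; CP rank is at least every unfolding rank, so rank(T) ≥ 2.
In particular rank(T) ≥ 2 > 1, so T is not rank-1.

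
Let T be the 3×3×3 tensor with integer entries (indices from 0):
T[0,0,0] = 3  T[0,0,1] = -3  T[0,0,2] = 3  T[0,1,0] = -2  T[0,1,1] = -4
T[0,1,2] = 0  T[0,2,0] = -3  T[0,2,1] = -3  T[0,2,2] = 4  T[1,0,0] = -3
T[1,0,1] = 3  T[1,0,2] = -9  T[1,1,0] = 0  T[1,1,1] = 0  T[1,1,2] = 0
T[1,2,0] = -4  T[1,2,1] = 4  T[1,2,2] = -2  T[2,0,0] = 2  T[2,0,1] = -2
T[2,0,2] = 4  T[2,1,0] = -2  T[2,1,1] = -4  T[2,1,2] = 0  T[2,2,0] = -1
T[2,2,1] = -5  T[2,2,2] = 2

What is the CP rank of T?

Lower bound: the mode-1 unfolding of T (rows indexed by i, columns by (j,k) = (0,0), (0,1), (0,2), (1,0), (1,1), (1,2), (2,0), (2,1), (2,2)) is [[3, -3, 3, -2, -4, 0, -3, -3, 4], [-3, 3, -9, 0, 0, 0, -4, 4, -2], [2, -2, 4, -2, -4, 0, -1, -5, 2]].
There the 3×3 minor on rows i ∈ {0, 1, 2}, columns (j,k) ∈ {(0,0), (0,2), (1,0)} is det [[3, 3, -2], [-3, -9, 0], [2, 4, -2]] = 24 ≠ 0, so this unfolding has rank ≥ 3; CP rank is at least every unfolding rank, so rank(T) ≥ 3. (Unfolding ranks only ever bound the CP rank from below — rank(T) can be strictly larger than all of them — so the matching upper bound has to come from an explicit 3-term decomposition.)
Upper bound: T is a sum of 3 rank-1 terms, T = (1, -2, 1) (x) (2, 0, 1) (x) (1, -1, 2) + (1, 0, 1) (x) (0, 1, 1) (x) (-2, -4, 0) + (1, 1, 0) (x) (1, 0, -2) (x) (1, -1, -1) (one valid choice — decompositions are not unique — normalised so each a, b is primitive with positive first nonzero entry; check it by expanding all entries), so rank(T) ≤ 3.
These bounds meet, so rank(T) = 3.

3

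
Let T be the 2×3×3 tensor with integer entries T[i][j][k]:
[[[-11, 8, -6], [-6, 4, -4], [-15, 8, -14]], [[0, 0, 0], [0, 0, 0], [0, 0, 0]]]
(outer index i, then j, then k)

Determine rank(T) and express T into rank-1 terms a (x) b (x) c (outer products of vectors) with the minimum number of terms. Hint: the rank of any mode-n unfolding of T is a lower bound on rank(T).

rank(T) = 2

Lower bound: the mode-2 unfolding of T (rows indexed by j, columns by (i,k) = (0,0), (0,1), (0,2), (1,0), (1,1), (1,2)) is [[-11, 8, -6, 0, 0, 0], [-6, 4, -4, 0, 0, 0], [-15, 8, -14, 0, 0, 0]].
There the 2×2 minor on rows j ∈ {0, 1}, columns (i,k) ∈ {(0,0), (0,1)} is det [[-11, 8], [-6, 4]] = 4 ≠ 0, so this unfolding has rank ≥ 2; CP rank is at least every unfolding rank, so rank(T) ≥ 2. (Flattening ranks never certify an upper bound on CP rank; for that we must actually write T with 2 rank-1 terms.)
Upper bound — finding two terms. Every mode-1 slice of T is a multiple of one matrix: T[i,:,:] = a[i]·M with a = [1, 0] and M = [[-11, 8, -6], [-6, 4, -4], [-15, 8, -14]] (rows indexed by j, columns by k). So it suffices to write M as a sum of two rank-1 matrices.
The rows of M satisfy (row 2) = −3·(row 0) + 8·(row 1), so splitting by rows, M = [1, 0, -3][-11, 8, -6]ᵀ + [0, 1, 8][-6, 4, -4]ᵀ.
Hence T = [1, 0] (x) [1, 0, -3] (x) [-11, 8, -6] + [1, 0] (x) [0, 1, 8] (x) [-6, 4, -4], so rank(T) ≤ 2.
These bounds meet, so rank(T) = 2.
Check entry T[0,0,0] = -11: (1)·(1)·(-11) + (1)·(0)·(-6) = -11.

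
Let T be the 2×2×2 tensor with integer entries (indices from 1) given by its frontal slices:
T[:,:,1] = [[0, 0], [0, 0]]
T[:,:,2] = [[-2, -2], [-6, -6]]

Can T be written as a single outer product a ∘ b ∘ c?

If T = a ∘ b ∘ c then every fibre of T is a multiple of the corresponding factor, so read the factors off the fibres through the nonzero entry T[1,1,2] = -2.
The mode-1 fibre T[:,1,2] = [-2, -6] gives a = [1, 3] (primitive direction); the mode-2 fibre T[1,:,2] = [-2, -2] gives b = [1, 1]; then c[k] = T[1,1,k] / (a[1]·b[1]) = [0, -2] / 1 = [0, -2].
Expanding [1, 3] ∘ [1, 1] ∘ [0, -2] reproduces all 8 entries of T, so T = [1, 3] ∘ [1, 1] ∘ [0, -2] and rank(T) ≤ 1.
Equivalently every frontal slice T[:,:,k] is c[k] times the rank-1 matrix [1, 3] ∘ [1, 1]. So T has rank 1 (it is nonzero).

Yes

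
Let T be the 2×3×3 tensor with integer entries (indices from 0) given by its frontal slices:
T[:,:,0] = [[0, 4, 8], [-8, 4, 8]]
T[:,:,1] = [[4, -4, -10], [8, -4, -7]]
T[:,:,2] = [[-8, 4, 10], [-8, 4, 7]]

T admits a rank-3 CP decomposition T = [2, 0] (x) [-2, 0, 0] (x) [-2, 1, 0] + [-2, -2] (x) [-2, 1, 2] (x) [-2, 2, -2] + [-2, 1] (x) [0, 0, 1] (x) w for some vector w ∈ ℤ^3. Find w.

Subtract the known terms from T to get the rank-1 residual R = [-2, 1] (x) [0, 0, 1] (x) w, so R[i,j,k] = a[i]·b[j]·w[k]. Pick indices with nonzero a[0]·b[2] = (-2)·(1) = -2. Only the fibre through (0,2,·) is needed: R[0,2,:] = T[0,2,:] − Σₗ aₗ[0]bₗ[2]cₗ = [8, -10, 10] − (2)·(0)·[-2, 1, 0] − (-2)·(2)·[-2, 2, -2] = [0, -2, 2]. Then w[k] = R[0,2,k] / -2 for each k, giving w = [0, -2, 2] / -2 = [0, 1, -1].

w = [0, 1, -1]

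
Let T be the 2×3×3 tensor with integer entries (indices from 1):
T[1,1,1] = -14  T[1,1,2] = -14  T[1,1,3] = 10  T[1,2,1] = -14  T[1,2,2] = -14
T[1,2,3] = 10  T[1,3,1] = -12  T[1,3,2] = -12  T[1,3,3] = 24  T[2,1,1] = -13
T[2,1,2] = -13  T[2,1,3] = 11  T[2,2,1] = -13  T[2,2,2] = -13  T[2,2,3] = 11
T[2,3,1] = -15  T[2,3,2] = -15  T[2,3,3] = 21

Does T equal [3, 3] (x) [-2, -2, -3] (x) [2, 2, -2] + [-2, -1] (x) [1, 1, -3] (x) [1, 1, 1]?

Reconstruct entrywise from the claimed factors. For example, T[2,1,2] = -13 and Σₗ aₗ[2]bₗ[1]cₗ[2] = (3)·(-2)·(2) + (-1)·(1)·(1) = -13; checking all 18 entries, every one matches. The claim holds.

Yes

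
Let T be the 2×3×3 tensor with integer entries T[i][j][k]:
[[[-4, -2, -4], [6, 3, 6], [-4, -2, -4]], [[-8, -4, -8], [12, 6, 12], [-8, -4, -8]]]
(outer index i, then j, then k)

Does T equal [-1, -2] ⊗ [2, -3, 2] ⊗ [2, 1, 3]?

No

Reconstruct entry (0,0,2) from the claimed factors: Σₗ aₗ[0]bₗ[0]cₗ[2] = (-1)·(2)·(3) = -6, but T[0,0,2] = -4. The claim is false.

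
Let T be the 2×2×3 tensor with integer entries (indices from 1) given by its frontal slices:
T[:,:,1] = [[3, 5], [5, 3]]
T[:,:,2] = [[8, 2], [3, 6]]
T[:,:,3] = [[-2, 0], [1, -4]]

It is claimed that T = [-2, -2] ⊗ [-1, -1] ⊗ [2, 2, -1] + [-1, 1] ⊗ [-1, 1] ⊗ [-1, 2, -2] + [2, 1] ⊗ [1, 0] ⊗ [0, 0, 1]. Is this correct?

Reconstruct entry (1,1,2) from the claimed factors: Σₗ aₗ[1]bₗ[1]cₗ[2] = (-2)·(-1)·(2) + (-1)·(-1)·(2) + (2)·(1)·(0) = 6, but T[1,1,2] = 8. The claim is false.

No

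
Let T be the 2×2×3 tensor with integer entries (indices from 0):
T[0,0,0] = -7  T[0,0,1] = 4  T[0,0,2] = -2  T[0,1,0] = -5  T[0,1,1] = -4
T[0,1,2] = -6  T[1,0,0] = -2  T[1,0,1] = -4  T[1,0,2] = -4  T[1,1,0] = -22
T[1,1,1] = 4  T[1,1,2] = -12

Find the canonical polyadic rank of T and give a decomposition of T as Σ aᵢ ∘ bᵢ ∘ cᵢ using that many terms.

rank(T) = 2

Lower bound: the mode-3 unfolding of T (rows indexed by k, columns by (i,j) = (0,0), (0,1), (1,0), (1,1)) is [[-7, -5, -2, -22], [4, -4, -4, 4], [-2, -6, -4, -12]].
There the 2×2 minor on rows k ∈ {0, 1}, columns (i,j) ∈ {(0,0), (0,1)} is det [[-7, -5], [4, -4]] = 48 ≠ 0, so this unfolding has rank ≥ 2; CP rank is at least every unfolding rank, so rank(T) ≥ 2. (This is only a lower bound: in general the CP rank may exceed every unfolding rank, so we still need to exhibit 2 rank-1 terms summing to T.)
Upper bound — finding two terms. Write S_k = T[:,:,k] for the frontal slices: S₀ = [[-7, -5], [-2, -22]], S₁ = [[4, -4], [-4, 4]], S₂ = [[-2, -6], [-4, -12]].
If T = a₁ ∘ b₁ ∘ c₁ + a₂ ∘ b₂ ∘ c₂ then each S_k = c₁[k]·a₁b₁ᵀ + c₂[k]·a₂b₂ᵀ. S₀ and S₁ are linearly independent, so a₁b₁ᵀ and a₂b₂ᵀ must span the same plane of matrices: they are the rank-1 matrices of the form x·S₀ + y·S₁.
det(x·S₀ + y·S₁) is 144·x² − 144·xy = 144·(x − y)(x), vanishing at (x:y) = (1:1) and (0:1).
M₁ = S₀ + S₁ = [[-3, -9], [-6, -18]] = (-3)·[1, 2][1, 3]ᵀ and M₂ = S₁ = [[4, -4], [-4, 4]] = 4·[1, -1][1, -1]ᵀ, so take a₁ = [1, 2], b₁ = [1, 3], a₂ = [1, -1], b₂ = [1, -1].
Each slice is an integer combination of E₁ = a₁b₁ᵀ and E₂ = a₂b₂ᵀ: S₀ = −3·E₁ − 4·E₂, S₁ = 4·E₂, S₂ = −2·E₁; reading off coefficients, c₁ = [-3, 0, -2] and c₂ = [-4, 4, 0].
Hence T = [1, 2] ∘ [1, 3] ∘ [-3, 0, -2] + [1, -1] ∘ [1, -1] ∘ [-4, 4, 0], so rank(T) ≤ 2.
These bounds meet, so rank(T) = 2.
Check entry T[0,1,2] = -6: (1)·(3)·(-2) + (1)·(-1)·(0) = -6.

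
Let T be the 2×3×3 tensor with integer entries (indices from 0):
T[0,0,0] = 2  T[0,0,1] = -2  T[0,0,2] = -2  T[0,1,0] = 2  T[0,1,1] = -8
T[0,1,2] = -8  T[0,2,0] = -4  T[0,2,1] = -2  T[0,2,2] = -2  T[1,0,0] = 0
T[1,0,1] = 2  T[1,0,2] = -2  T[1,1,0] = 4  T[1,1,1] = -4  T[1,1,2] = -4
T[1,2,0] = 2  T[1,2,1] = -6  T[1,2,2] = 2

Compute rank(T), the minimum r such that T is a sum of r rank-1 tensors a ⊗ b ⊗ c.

Lower bound: the mode-3 unfolding of T (rows indexed by k, columns by (i,j) = (0,0), (0,1), (0,2), (1,0), (1,1), (1,2)) is [[2, 2, -4, 0, 4, 2], [-2, -8, -2, 2, -4, -6], [-2, -8, -2, -2, -4, 2]].
There the 3×3 minor on rows k ∈ {0, 1, 2}, columns (i,j) ∈ {(0,0), (0,1), (1,0)} is det [[2, 2, 0], [-2, -8, 2], [-2, -8, -2]] = 48 ≠ 0, so this unfolding has rank ≥ 3; CP rank is at least every unfolding rank, so rank(T) ≥ 3. (Flattening ranks never certify an upper bound on CP rank; for that we must actually write T with 3 rank-1 terms.)
Upper bound: T is a sum of 3 rank-1 terms, T = (0, 1) ⊗ (1, 0, -2) ⊗ (-2, 4, 0) + (1, 0) ⊗ (0, 1, 1) ⊗ (-2, -4, -4) + (1, 1) ⊗ (1, 2, -1) ⊗ (2, -2, -2) (written with every a and b primitive with positive leading entry and the scale carried by c; CP decompositions are not unique, and this one is verified by expanding entrywise), so rank(T) ≤ 3.
These bounds meet, so rank(T) = 3.
Check entry T[0,1,2] = -8: (0)·(0)·(0) + (1)·(1)·(-4) + (1)·(2)·(-2) = -8.

3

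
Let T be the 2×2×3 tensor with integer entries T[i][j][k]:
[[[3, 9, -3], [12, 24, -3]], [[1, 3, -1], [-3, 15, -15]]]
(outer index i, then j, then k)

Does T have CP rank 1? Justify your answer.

No

The mode-3 unfolding of T (rows indexed by k, columns by (i,j) = (0,0), (0,1), (1,0), (1,1)) is [[3, 12, 1, -3], [9, 24, 3, 15], [-3, -3, -1, -15]].
There the 2×2 minor on rows k ∈ {0, 1}, columns (i,j) ∈ {(0,0), (0,1)} is det [[3, 12], [9, 24]] = -36 ≠ 0, so this unfolding has rank ≥ 2; CP rank is at least every unfolding rank, so rank(T) ≥ 2.
In particular rank(T) ≥ 2 > 1, so T is not rank-1.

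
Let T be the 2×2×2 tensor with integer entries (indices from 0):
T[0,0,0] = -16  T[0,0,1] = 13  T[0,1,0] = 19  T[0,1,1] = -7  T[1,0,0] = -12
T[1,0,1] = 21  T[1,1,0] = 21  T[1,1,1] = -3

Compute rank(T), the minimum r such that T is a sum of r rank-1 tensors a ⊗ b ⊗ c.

2

Lower bound: the mode-3 unfolding of T (rows indexed by k, columns by (i,j) = (0,0), (0,1), (1,0), (1,1)) is [[-16, 19, -12, 21], [13, -7, 21, -3]].
There the 2×2 minor on rows k ∈ {0, 1}, columns (i,j) ∈ {(0,0), (0,1)} is det [[-16, 19], [13, -7]] = -135 ≠ 0, so this unfolding has rank ≥ 2; CP rank is at least every unfolding rank, so rank(T) ≥ 2. (Unfolding ranks only ever bound the CP rank from below — rank(T) can be strictly larger than all of them — so the matching upper bound has to come from an explicit 2-term decomposition.)
Upper bound — finding two terms. Write S_k = T[:,:,k] for the frontal slices: S₀ = [[-16, 19], [-12, 21]], S₁ = [[13, -7], [21, -3]].
If T = a₁ ⊗ b₁ ⊗ c₁ + a₂ ⊗ b₂ ⊗ c₂ then each S_k = c₁[k]·a₁b₁ᵀ + c₂[k]·a₂b₂ᵀ. S₀ and S₁ are linearly independent, so a₁b₁ᵀ and a₂b₂ᵀ must span the same plane of matrices: they are the rank-1 matrices of the form x·S₀ + y·S₁.
det(x·S₀ + y·S₁) is −108·x² − 162·xy + 108·y² = (-54)·(x + 2·y)(2·x − y), vanishing at (x:y) = (2:-1) and (1:2).
M₁ = 2·S₀ − S₁ = [[-45, 45], [-45, 45]] = (-45)·[1, 1][1, -1]ᵀ and M₂ = S₀ + 2·S₁ = [[10, 5], [30, 15]] = 5·[1, 3][2, 1]ᵀ, so take a₁ = [1, 1], b₁ = [1, -1], a₂ = [1, 3], b₂ = [2, 1].
Each slice is an integer combination of E₁ = a₁b₁ᵀ and E₂ = a₂b₂ᵀ: S₀ = −18·E₁ + E₂, S₁ = 9·E₁ + 2·E₂; reading off coefficients, c₁ = [-18, 9] and c₂ = [1, 2].
Hence T = [1, 1] ⊗ [1, -1] ⊗ [-18, 9] + [1, 3] ⊗ [2, 1] ⊗ [1, 2], so rank(T) ≤ 2.
These bounds meet, so rank(T) = 2.
Check entry T[0,0,1] = 13: (1)·(1)·(9) + (1)·(2)·(2) = 13.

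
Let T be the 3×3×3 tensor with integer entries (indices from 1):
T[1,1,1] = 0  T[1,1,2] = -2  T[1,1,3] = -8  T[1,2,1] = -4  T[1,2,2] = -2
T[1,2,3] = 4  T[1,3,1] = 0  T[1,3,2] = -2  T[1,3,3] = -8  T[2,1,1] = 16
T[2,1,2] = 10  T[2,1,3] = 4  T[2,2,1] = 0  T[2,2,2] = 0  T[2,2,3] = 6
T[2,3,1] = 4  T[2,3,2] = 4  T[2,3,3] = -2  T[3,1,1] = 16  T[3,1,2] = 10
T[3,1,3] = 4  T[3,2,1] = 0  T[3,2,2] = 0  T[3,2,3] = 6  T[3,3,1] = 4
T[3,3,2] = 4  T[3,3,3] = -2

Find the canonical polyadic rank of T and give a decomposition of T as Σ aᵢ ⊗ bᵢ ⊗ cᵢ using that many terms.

Lower bound: in the mode-3 unfolding of T (rows indexed by k, columns by (i,j)) the 3×3 minor on rows k ∈ {1, 2, 3}, columns (i,j) ∈ {(1,1), (1,2), (2,1)} is det [[0, -4, 16], [-2, -2, 10], [-8, 4, 4]] = -96 ≠ 0, so that unfolding has rank ≥ 3 and hence rank(T) ≥ 3 (CP rank is at least every unfolding rank, though it can be larger).
Upper bound: T is a sum of 3 rank-1 terms, T = [0, 1, 1] ⊗ [2, 1, -1] ⊗ [4, 2, 2] + [1, -1, -1] ⊗ [1, 0, 1] ⊗ [-4, -4, -4] + [1, 1, 1] ⊗ [1, -1, 1] ⊗ [4, 2, -4] (written with every a and b primitive with positive leading entry and the scale carried by c; CP decompositions are not unique, and this one is verified by expanding entrywise), so rank(T) ≤ 3.
These bounds meet, so rank(T) = 3.

rank(T) = 3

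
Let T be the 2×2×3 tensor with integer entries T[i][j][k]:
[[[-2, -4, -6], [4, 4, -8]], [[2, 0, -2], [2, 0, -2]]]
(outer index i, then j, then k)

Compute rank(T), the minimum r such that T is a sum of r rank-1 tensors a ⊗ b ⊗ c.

Lower bound: the mode-3 unfolding of T (rows indexed by k, columns by (i,j) = (0,0), (0,1), (1,0), (1,1)) is [[-2, 4, 2, 2], [-4, 4, 0, 0], [-6, -8, -2, -2]].
There the 3×3 minor on rows k ∈ {0, 1, 2}, columns (i,j) ∈ {(0,0), (0,1), (1,0)} is det [[-2, 4, 2], [-4, 4, 0], [-6, -8, -2]] = 96 ≠ 0, so this unfolding has rank ≥ 3; CP rank is at least every unfolding rank, so rank(T) ≥ 3. (Flattening ranks never certify an upper bound on CP rank; for that we must actually write T with 3 rank-1 terms.)
Upper bound: T is a sum of 3 rank-1 terms, T = [1, 0] ⊗ [1, -1] ⊗ [-2, -4, 2] + [1, 0] ⊗ [2, 1] ⊗ [-2, 0, -2] + [2, 1] ⊗ [1, 1] ⊗ [2, 0, -2] (written with every a and b primitive with positive leading entry and the scale carried by c; CP decompositions are not unique, and this one is verified by expanding entrywise), so rank(T) ≤ 3.
These bounds meet, so rank(T) = 3.

3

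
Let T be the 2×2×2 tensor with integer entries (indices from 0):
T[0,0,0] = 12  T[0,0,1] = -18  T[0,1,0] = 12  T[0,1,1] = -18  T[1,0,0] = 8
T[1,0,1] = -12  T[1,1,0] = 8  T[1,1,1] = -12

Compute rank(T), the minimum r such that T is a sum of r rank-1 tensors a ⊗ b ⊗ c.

Lower bound: T ≠ 0 (e.g. T[0,0,0] = 12), so rank(T) ≥ 1.
Upper bound: the mode-1 fibre T[:,0,0] = [12, 8] gives a = [3, 2] (primitive direction); the mode-2 fibre T[0,:,0] = [12, 12] gives b = [1, 1]; then c[k] = T[0,0,k] / (a[0]·b[0]) = [12, -18] / 3 = [4, -6].
Expanding [3, 2] ⊗ [1, 1] ⊗ [4, -6] reproduces all 8 entries of T, so T = [3, 2] ⊗ [1, 1] ⊗ [4, -6] and rank(T) ≤ 1.
These bounds meet, so rank(T) = 1.

1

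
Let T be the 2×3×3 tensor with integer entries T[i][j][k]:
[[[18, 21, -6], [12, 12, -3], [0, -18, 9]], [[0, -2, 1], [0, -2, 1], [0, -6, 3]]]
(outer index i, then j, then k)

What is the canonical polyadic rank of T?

2

Lower bound: in the mode-1 unfolding of T (rows indexed by i, columns by (j,k)) the 2×2 minor on rows i ∈ {0, 1}, columns (j,k) ∈ {(0,0), (0,1)} is det [[18, 21], [0, -2]] = -36 ≠ 0, so that unfolding has rank ≥ 2 and hence rank(T) ≥ 2 (CP rank is at least every unfolding rank, though it can be larger).
Upper bound: with S_k = T[:,:,k], the two rank-1 terms a₁b₁ᵀ, a₂b₂ᵀ are the rank-1 members of the pencil x·S₀ + y·S₁.
The 2×2 minor of x·S₀ + y·S₁ on rows {0,1}, columns {0,1} is −12·xy − 18·y² = (-6)·(2·x + 3·y)(y), vanishing at (x:y) = (3:-2) and (1:0).
M₁ = 3·S₀ − 2·S₁ = [[12, 12, 36], [4, 4, 12]] = 4·[3, 1][1, 1, 3]ᵀ and M₂ = S₀ = [[18, 12, 0], [0, 0, 0]] = 6·[1, 0][3, 2, 0]ᵀ, so take a₁ = [3, 1], b₁ = [1, 1, 3], a₂ = [1, 0], b₂ = [3, 2, 0].
Each slice is an integer combination of E₁ = a₁b₁ᵀ and E₂ = a₂b₂ᵀ: S₀ = 6·E₂, S₁ = −2·E₁ + 9·E₂, S₂ = E₁ − 3·E₂; reading off coefficients, c₁ = [0, -2, 1] and c₂ = [6, 9, -3].
Hence T = [3, 1] ⊗ [1, 1, 3] ⊗ [0, -2, 1] + [1, 0] ⊗ [3, 2, 0] ⊗ [6, 9, -3], so rank(T) ≤ 2.
These bounds meet, so rank(T) = 2.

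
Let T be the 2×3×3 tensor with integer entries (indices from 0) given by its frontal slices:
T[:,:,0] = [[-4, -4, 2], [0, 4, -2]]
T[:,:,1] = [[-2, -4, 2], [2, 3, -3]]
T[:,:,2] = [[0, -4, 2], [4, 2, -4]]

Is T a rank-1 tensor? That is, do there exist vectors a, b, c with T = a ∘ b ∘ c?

No

The mode-2 unfolding of T (rows indexed by j, columns by (i,k) = (0,0), (0,1), (0,2), (1,0), (1,1), (1,2)) is [[-4, -2, 0, 0, 2, 4], [-4, -4, -4, 4, 3, 2], [2, 2, 2, -2, -3, -4]].
There the 3×3 minor on rows j ∈ {0, 1, 2}, columns (i,k) ∈ {(0,0), (0,1), (1,1)} is det [[-4, -2, 2], [-4, -4, 3], [2, 2, -3]] = -12 ≠ 0, so this unfolding has rank ≥ 3; CP rank is at least every unfolding rank, so rank(T) ≥ 3.
In particular rank(T) ≥ 3 > 1, so T is not rank-1.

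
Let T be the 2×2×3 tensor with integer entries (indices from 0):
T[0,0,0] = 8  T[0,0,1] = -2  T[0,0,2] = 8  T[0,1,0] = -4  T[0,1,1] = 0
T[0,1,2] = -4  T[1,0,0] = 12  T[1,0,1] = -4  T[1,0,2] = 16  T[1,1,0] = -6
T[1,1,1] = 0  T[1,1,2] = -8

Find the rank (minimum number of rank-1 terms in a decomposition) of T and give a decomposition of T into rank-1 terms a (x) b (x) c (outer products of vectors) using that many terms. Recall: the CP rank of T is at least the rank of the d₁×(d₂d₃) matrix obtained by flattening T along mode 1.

rank(T) = 3

Lower bound: the mode-3 unfolding of T (rows indexed by k, columns by (i,j) = (0,0), (0,1), (1,0), (1,1)) is [[8, -4, 12, -6], [-2, 0, -4, 0], [8, -4, 16, -8]].
There the 3×3 minor on rows k ∈ {0, 1, 2}, columns (i,j) ∈ {(0,0), (0,1), (1,0)} is det [[8, -4, 12], [-2, 0, -4], [8, -4, 16]] = -32 ≠ 0, so this unfolding has rank ≥ 3; CP rank is at least every unfolding rank, so rank(T) ≥ 3. (Flattening ranks never certify an upper bound on CP rank; for that we must actually write T with 3 rank-1 terms.)
Upper bound: T is a sum of 3 rank-1 terms, T = [0, 1] (x) [2, -1] (x) [-2, 0, 0] + [1, 2] (x) [1, -1] (x) [4, 0, 4] + [1, 2] (x) [1, 0] (x) [4, -2, 4] (written with every a and b primitive with positive leading entry and the scale carried by c; CP decompositions are not unique, and this one is verified by expanding entrywise), so rank(T) ≤ 3.
These bounds meet, so rank(T) = 3.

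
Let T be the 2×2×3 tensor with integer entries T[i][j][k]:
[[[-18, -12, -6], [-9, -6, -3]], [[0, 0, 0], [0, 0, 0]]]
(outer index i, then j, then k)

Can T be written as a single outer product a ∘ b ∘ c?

The mode-1 fibre T[:,0,0] = [-18, 0] gives a = [1, 0] (primitive direction); the mode-2 fibre T[0,:,0] = [-18, -9] gives b = [2, 1]; then c[k] = T[0,0,k] / (a[0]·b[0]) = [-18, -12, -6] / 2 = [-9, -6, -3].
Expanding [1, 0] ∘ [2, 1] ∘ [-9, -6, -3] reproduces all 12 entries of T, so T = [1, 0] ∘ [2, 1] ∘ [-9, -6, -3] and rank(T) ≤ 1.
Equivalently every frontal slice T[:,:,k] is c[k] times the rank-1 matrix [1, 0] ∘ [2, 1]. So T has rank 1 (it is nonzero).

Yes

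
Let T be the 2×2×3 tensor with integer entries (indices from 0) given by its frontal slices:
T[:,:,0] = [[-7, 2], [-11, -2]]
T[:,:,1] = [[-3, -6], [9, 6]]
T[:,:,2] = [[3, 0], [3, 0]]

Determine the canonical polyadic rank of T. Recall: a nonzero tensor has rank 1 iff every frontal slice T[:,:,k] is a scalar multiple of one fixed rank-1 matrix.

Lower bound: the mode-3 unfolding of T (rows indexed by k, columns by (i,j) = (0,0), (0,1), (1,0), (1,1)) is [[-7, 2, -11, -2], [-3, -6, 9, 6], [3, 0, 3, 0]].
There the 2×2 minor on rows k ∈ {0, 1}, columns (i,j) ∈ {(0,0), (0,1)} is det [[-7, 2], [-3, -6]] = 48 ≠ 0, so this unfolding has rank ≥ 2; CP rank is at least every unfolding rank, so rank(T) ≥ 2. (Unfolding ranks only ever bound the CP rank from below — rank(T) can be strictly larger than all of them — so the matching upper bound has to come from an explicit 2-term decomposition.)
Upper bound — finding two terms. Write S_k = T[:,:,k] for the frontal slices: S₀ = [[-7, 2], [-11, -2]], S₁ = [[-3, -6], [9, 6]], S₂ = [[3, 0], [3, 0]].
If T = a₁ ⊗ b₁ ⊗ c₁ + a₂ ⊗ b₂ ⊗ c₂ then each S_k = c₁[k]·a₁b₁ᵀ + c₂[k]·a₂b₂ᵀ. S₀ and S₁ are linearly independent, so a₁b₁ᵀ and a₂b₂ᵀ must span the same plane of matrices: they are the rank-1 matrices of the form x·S₀ + y·S₁.
det(x·S₀ + y·S₁) is 36·x² − 120·xy + 36·y² = 12·(x − 3·y)(3·x − y), vanishing at (x:y) = (3:1) and (1:3).
M₁ = 3·S₀ + S₁ = [[-24, 0], [-24, 0]] = (-24)·[1, 1][1, 0]ᵀ and M₂ = S₀ + 3·S₁ = [[-16, -16], [16, 16]] = (-16)·[1, -1][1, 1]ᵀ, so take a₁ = [1, 1], b₁ = [1, 0], a₂ = [1, -1], b₂ = [1, 1].
Each slice is an integer combination of E₁ = a₁b₁ᵀ and E₂ = a₂b₂ᵀ: S₀ = −9·E₁ + 2·E₂, S₁ = 3·E₁ − 6·E₂, S₂ = 3·E₁; reading off coefficients, c₁ = [-9, 3, 3] and c₂ = [2, -6, 0].
Hence T = [1, 1] ⊗ [1, 0] ⊗ [-9, 3, 3] + [1, -1] ⊗ [1, 1] ⊗ [2, -6, 0], so rank(T) ≤ 2.
These bounds meet, so rank(T) = 2.

2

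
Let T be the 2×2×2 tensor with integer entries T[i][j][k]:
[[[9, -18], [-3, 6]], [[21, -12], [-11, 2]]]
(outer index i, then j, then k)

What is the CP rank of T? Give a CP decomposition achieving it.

rank(T) = 2

Lower bound: the mode-3 unfolding of T (rows indexed by k, columns by (i,j) = (0,0), (0,1), (1,0), (1,1)) is [[9, -3, 21, -11], [-18, 6, -12, 2]].
There the 2×2 minor on rows k ∈ {0, 1}, columns (i,j) ∈ {(0,0), (1,0)} is det [[9, 21], [-18, -12]] = 270 ≠ 0, so this unfolding has rank ≥ 2; CP rank is at least every unfolding rank, so rank(T) ≥ 2. (This is only a lower bound: in general the CP rank may exceed every unfolding rank, so we still need to exhibit 2 rank-1 terms summing to T.)
Upper bound — finding two terms. Write S_k = T[:,:,k] for the frontal slices: S₀ = [[9, -3], [21, -11]], S₁ = [[-18, 6], [-12, 2]].
If T = a₁ ⊗ b₁ ⊗ c₁ + a₂ ⊗ b₂ ⊗ c₂ then each S_k = c₁[k]·a₁b₁ᵀ + c₂[k]·a₂b₂ᵀ. S₀ and S₁ are linearly independent, so a₁b₁ᵀ and a₂b₂ᵀ must span the same plane of matrices: they are the rank-1 matrices of the form x·S₀ + y·S₁.
det(x·S₀ + y·S₁) is −36·x² + 54·xy + 36·y² = (-18)·(x − 2·y)(2·x + y), vanishing at (x:y) = (2:1) and (1:-2).
M₁ = 2·S₀ + S₁ = [[0, 0], [30, -20]] = 10·[0, 1][3, -2]ᵀ and M₂ = S₀ − 2·S₁ = [[45, -15], [45, -15]] = 15·[1, 1][3, -1]ᵀ, so take a₁ = [0, 1], b₁ = [3, -2], a₂ = [1, 1], b₂ = [3, -1].
Each slice is an integer combination of E₁ = a₁b₁ᵀ and E₂ = a₂b₂ᵀ: S₀ = 4·E₁ + 3·E₂, S₁ = 2·E₁ − 6·E₂; reading off coefficients, c₁ = [4, 2] and c₂ = [3, -6].
Hence T = [0, 1] ⊗ [3, -2] ⊗ [4, 2] + [1, 1] ⊗ [3, -1] ⊗ [3, -6], so rank(T) ≤ 2.
These bounds meet, so rank(T) = 2.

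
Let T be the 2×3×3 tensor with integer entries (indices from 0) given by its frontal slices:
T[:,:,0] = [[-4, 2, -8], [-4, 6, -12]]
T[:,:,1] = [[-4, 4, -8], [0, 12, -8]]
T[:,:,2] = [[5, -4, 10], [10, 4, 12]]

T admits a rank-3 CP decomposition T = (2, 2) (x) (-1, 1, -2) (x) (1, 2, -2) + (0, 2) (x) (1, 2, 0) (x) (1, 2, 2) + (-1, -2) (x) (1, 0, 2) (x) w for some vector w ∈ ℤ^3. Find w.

Subtract the known terms from T to get the rank-1 residual R = (-1, -2) (x) (1, 0, 2) (x) w, so R[i,j,k] = a[i]·b[j]·w[k]. Pick indices with nonzero a[0]·b[0] = (-1)·(1) = -1. Only the fibre through (0,0,·) is needed: R[0,0,:] = T[0,0,:] − Σₗ aₗ[0]bₗ[0]cₗ = [-4, -4, 5] − (2)·(-1)·(1, 2, -2) − (0)·(1)·(1, 2, 2) = [-2, 0, 1]. Then w[k] = R[0,0,k] / -1 for each k, giving w = [-2, 0, 1] / -1 = (2, 0, -1).

w = (2, 0, -1)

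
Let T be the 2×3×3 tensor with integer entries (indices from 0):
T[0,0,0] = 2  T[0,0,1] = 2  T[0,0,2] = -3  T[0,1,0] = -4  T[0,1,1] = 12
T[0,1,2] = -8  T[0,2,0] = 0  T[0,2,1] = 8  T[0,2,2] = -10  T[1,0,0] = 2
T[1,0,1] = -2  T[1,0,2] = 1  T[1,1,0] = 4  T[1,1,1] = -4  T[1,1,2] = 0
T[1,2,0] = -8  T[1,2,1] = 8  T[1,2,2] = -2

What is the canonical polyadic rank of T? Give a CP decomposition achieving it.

rank(T) = 3

Lower bound: the mode-3 unfolding of T (rows indexed by k, columns by (i,j) = (0,0), (0,1), (0,2), (1,0), (1,1), (1,2)) is [[2, -4, 0, 2, 4, -8], [2, 12, 8, -2, -4, 8], [-3, -8, -10, 1, 0, -2]].
There the 3×3 minor on rows k ∈ {0, 1, 2}, columns (i,j) ∈ {(0,0), (0,1), (0,2)} is det [[2, -4, 0], [2, 12, 8], [-3, -8, -10]] = -96 ≠ 0, so this unfolding has rank ≥ 3; CP rank is at least every unfolding rank, so rank(T) ≥ 3. (Unfolding ranks only ever bound the CP rank from below — rank(T) can be strictly larger than all of them — so the matching upper bound has to come from an explicit 3-term decomposition.)
Upper bound: T is a sum of 3 rank-1 terms, T = [1, -1] ⊗ [0, 1, -1] ⊗ [-4, 4, 0] + [1, 0] ⊗ [1, 2, 2] ⊗ [0, 4, -4] + [1, 1] ⊗ [1, 0, -2] ⊗ [2, -2, 1] (one valid choice — decompositions are not unique — normalised so each a, b is primitive with positive first nonzero entry; check it by expanding all entries), so rank(T) ≤ 3.
These bounds meet, so rank(T) = 3.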